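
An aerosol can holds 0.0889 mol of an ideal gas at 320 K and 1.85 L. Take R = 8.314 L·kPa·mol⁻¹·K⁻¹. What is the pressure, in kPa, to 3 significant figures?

PV = nRT ⇒ P = nRT/V = (0.0889 × 8.314 × 320) / 1.85

P ≈ 128 kPa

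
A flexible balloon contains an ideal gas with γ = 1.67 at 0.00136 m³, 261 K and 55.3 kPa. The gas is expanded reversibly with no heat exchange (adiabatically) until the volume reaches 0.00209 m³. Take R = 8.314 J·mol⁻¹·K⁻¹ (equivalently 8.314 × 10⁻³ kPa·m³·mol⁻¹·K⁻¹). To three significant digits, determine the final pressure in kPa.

Adiabatic (γ = 1.67), T V^(γ−1) and P V^γ constant: T₂ = T₁·(V₁/V₂)^(γ−1) = 195.7 K; P₂ = P₁·(V₁/V₂)^γ = 26.98 kPa.

P₂ ≈ 27.0 kPa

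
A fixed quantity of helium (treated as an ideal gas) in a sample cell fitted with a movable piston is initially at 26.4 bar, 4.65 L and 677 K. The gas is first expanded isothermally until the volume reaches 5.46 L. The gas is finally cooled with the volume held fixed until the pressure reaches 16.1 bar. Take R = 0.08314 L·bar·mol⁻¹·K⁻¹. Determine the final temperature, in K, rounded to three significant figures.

T₃ ≈ 485 K

T constant ⇒ Boyle's law P V = const: T₂ = T₁; P₂ = P₁·(V₁/V₂) = 22.48 bar.
Isochoric, so P/T is constant: V₃ = V₂; T₃ = T₂·(P₃/P₂) = 484.8 K.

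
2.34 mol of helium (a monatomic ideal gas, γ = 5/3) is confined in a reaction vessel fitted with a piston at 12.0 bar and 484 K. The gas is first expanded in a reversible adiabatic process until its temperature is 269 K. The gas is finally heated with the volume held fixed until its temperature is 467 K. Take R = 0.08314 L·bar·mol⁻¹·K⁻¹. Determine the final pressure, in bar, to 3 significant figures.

P₃ ≈ 4.80 bar

From PV = nRT: V₁ = nRT₁/P₁ = 7.847 L.
Reversible adiabatic, γ = 5/3: P₂ = P₁·(T₂/T₁)^(γ/(γ−1)) = 2.763 bar; V₂ = V₁·(T₁/T₂)^(1/(γ−1)) = 18.94 L.
Isochoric, so P/T is constant: V₃ = V₂; P₃ = P₂·(T₃/T₂) = 4.797 bar.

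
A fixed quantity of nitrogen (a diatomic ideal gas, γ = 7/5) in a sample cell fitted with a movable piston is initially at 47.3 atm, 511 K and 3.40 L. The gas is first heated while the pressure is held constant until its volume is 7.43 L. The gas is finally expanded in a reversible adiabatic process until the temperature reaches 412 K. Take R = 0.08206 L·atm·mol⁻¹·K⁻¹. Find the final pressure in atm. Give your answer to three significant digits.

P₃ ≈ 1.44 atm

P constant ⇒ V ∝ T: P₂ = P₁; T₂ = T₁·(V₂/V₁) = 1117 K.
Reversible adiabatic, γ = 7/5: P₃ = P₂·(T₃/T₂)^(γ/(γ−1)) = 1.443 atm; V₃ = V₂·(T₂/T₃)^(1/(γ−1)) = 89.86 L.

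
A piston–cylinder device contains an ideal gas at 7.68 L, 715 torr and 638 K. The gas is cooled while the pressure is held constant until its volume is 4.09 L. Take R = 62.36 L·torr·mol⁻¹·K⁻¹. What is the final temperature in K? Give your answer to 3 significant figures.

T₂ ≈ 340 K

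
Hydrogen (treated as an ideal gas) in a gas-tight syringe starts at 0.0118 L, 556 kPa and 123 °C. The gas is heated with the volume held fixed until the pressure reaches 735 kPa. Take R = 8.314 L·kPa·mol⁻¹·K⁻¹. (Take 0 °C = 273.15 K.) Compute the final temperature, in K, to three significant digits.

Convert: T₁ = 396.1 K.
V constant ⇒ P ∝ T: V₂ = V₁; T₂ = T₁·(P₂/P₁) = 523.7 K.

T₂ ≈ 524 K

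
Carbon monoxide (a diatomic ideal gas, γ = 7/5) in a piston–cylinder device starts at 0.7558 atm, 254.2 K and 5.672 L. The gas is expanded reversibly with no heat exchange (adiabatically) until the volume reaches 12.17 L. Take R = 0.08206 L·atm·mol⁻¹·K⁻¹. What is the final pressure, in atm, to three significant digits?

Reversible adiabatic, γ = 7/5: T₂ = T₁·(V₁/V₂)^(γ−1) = 187.3 K; P₂ = P₁·(V₁/V₂)^γ = 0.2596 atm.

P₂ ≈ 0.260 atm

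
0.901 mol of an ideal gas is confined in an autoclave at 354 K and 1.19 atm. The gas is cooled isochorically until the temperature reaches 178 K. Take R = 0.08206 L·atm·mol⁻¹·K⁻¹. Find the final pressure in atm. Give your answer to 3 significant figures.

From PV = nRT: V₁ = nRT₁/P₁ = 21.99 L.
V constant ⇒ P ∝ T: V₂ = V₁; P₂ = P₁·(T₂/T₁) = 0.5984 atm.

P₂ ≈ 0.598 atm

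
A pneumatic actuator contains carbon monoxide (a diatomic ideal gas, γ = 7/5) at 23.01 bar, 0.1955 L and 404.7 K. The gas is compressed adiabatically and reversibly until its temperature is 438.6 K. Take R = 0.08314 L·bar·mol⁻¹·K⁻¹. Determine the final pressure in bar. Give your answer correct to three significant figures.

P₂ ≈ 30.5 bar

Adiabatic (γ = 7/5), T V^(γ−1) and P V^γ constant: P₂ = P₁·(T₂/T₁)^(γ/(γ−1)) = 30.49 bar; V₂ = V₁·(T₁/T₂)^(1/(γ−1)) = 0.1599 L.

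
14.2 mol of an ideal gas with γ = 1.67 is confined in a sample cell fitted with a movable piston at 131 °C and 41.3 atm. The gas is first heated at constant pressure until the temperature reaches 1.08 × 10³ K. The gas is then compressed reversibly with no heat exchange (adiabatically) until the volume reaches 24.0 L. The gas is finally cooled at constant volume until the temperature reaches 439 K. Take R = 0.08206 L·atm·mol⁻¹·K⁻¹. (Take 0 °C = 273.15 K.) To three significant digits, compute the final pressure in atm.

P₄ ≈ 21.3 atm

Convert: T₁ = 404.1 K.
From PV = nRT: V₁ = nRT₁/P₁ = 11.40 L.
P constant ⇒ V ∝ T: P₂ = P₁; V₂ = V₁·(T₂/T₁) = 30.47 L.
Reversible adiabatic, γ = 1.67: T₃ = T₂·(V₂/V₃)^(γ−1) = 1267 K; P₃ = P₂·(V₂/V₃)^γ = 61.53 atm.
V constant ⇒ P ∝ T: V₄ = V₃; P₄ = P₃·(T₄/T₃) = 21.31 atm.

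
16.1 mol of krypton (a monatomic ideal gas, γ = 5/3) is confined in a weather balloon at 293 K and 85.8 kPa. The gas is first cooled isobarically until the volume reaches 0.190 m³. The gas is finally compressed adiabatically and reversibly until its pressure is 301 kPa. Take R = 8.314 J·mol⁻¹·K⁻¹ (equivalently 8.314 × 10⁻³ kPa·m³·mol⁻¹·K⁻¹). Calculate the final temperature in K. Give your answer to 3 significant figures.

T₃ ≈ 201 K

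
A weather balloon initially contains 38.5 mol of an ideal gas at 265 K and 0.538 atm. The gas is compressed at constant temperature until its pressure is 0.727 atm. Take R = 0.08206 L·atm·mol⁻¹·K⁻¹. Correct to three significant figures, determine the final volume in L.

V₂ ≈ 1.15e+03 L

From PV = nRT: V₁ = nRT₁/P₁ = 1556 L.
Isothermal, so P V is constant: T₂ = T₁; V₂ = V₁·(P₁/P₂) = 1152 L.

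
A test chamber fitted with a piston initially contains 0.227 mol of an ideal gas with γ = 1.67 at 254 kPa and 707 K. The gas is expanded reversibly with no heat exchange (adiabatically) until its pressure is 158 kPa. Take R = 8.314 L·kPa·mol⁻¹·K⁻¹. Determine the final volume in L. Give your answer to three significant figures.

V₂ ≈ 6.98 L

From PV = nRT: V₁ = nRT₁/P₁ = 5.253 L.
Reversible adiabatic, γ = 1.67: T₂ = T₁·(P₂/P₁)^((γ−1)/γ) = 584.4 K; V₂ = V₁·(P₁/P₂)^(1/γ) = 6.980 L.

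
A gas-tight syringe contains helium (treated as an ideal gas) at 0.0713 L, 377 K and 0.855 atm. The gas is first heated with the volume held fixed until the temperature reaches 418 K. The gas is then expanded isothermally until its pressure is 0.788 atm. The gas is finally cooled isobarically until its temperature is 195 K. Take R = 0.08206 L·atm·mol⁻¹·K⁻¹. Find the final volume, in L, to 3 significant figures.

V constant ⇒ P ∝ T: V₂ = V₁; P₂ = P₁·(T₂/T₁) = 0.9480 atm.
T constant ⇒ Boyle's law P V = const: T₃ = T₂; V₃ = V₂·(P₂/P₃) = 0.08578 L.
P constant ⇒ V ∝ T: P₄ = P₃; V₄ = V₃·(T₄/T₃) = 0.04001 L.

V₄ ≈ 0.0400 L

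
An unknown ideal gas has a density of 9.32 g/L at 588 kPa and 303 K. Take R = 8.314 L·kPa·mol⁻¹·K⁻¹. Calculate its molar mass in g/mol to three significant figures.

ρ = PM/(RT) ⇒ M = ρRT/P = (9.32 × 8.314 × 303.0) / 588

M ≈ 39.9 g/mol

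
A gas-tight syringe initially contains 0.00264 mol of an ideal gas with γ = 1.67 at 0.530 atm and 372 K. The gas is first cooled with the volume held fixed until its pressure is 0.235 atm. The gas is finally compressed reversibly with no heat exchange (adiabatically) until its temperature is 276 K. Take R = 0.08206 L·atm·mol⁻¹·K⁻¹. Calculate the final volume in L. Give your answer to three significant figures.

V₃ ≈ 0.0705 L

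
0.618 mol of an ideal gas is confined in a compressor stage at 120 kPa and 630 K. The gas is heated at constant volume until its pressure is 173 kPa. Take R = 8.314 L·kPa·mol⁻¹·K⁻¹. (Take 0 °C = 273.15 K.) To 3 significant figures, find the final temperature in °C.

T₂ ≈ 635 °C

From PV = nRT: V₁ = nRT₁/P₁ = 26.97 L.
Isochoric, so P/T is constant: V₂ = V₁; T₂ = T₁·(P₂/P₁) = 908.2 K.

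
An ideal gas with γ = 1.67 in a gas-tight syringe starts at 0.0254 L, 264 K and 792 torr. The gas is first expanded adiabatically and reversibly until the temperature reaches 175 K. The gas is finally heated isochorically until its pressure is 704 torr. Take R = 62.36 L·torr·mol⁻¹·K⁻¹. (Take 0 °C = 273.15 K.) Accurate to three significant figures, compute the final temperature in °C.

T₃ ≈ 160 °C

Adiabatic (γ = 1.67), T V^(γ−1) and P V^γ constant: P₂ = P₁·(T₂/T₁)^(γ/(γ−1)) = 284.2 torr; V₂ = V₁·(T₁/T₂)^(1/(γ−1)) = 0.04692 L.
Isochoric, so P/T is constant: V₃ = V₂; T₃ = T₂·(P₃/P₂) = 433.5 K.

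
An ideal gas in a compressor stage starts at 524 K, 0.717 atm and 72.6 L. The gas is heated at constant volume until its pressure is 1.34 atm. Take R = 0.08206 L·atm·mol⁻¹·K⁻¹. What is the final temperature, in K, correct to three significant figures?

V constant ⇒ P ∝ T: V₂ = V₁; T₂ = T₁·(P₂/P₁) = 979.3 K.

T₂ ≈ 979 K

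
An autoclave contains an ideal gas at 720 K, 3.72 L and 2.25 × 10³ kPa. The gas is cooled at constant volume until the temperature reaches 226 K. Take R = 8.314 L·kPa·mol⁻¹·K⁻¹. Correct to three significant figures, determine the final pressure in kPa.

P₂ ≈ 706 kPa

Isochoric, so P/T is constant: V₂ = V₁; P₂ = P₁·(T₂/T₁) = 706.2 kPa.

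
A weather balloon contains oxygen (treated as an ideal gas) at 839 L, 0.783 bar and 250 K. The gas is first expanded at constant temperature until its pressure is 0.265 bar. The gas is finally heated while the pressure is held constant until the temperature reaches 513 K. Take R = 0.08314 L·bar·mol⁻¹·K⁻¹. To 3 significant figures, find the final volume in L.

T constant ⇒ Boyle's law P V = const: T₂ = T₁; V₂ = V₁·(P₁/P₂) = 2479 L.
P constant ⇒ V ∝ T: P₃ = P₂; V₃ = V₂·(T₃/T₂) = 5087 L.

V₃ ≈ 5.09e+03 L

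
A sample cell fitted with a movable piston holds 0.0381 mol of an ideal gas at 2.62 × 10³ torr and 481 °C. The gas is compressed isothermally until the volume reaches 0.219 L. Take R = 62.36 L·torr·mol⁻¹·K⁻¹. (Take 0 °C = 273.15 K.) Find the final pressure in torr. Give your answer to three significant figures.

P₂ ≈ 8.18e+03 torr

Convert: T₁ = 754.1 K.
From PV = nRT: V₁ = nRT₁/P₁ = 0.6839 L.
Isothermal, so P V is constant: T₂ = T₁; P₂ = P₁·(V₁/V₂) = 8182 torr.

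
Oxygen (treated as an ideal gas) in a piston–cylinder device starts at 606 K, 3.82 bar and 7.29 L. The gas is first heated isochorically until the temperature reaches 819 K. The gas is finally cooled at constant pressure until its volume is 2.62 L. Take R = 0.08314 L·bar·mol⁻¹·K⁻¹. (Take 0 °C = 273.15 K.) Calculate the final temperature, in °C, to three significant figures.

V constant ⇒ P ∝ T: V₂ = V₁; P₂ = P₁·(T₂/T₁) = 5.163 bar.
P constant ⇒ V ∝ T: P₃ = P₂; T₃ = T₂·(V₃/V₂) = 294.3 K.

T₃ ≈ 21.2 °C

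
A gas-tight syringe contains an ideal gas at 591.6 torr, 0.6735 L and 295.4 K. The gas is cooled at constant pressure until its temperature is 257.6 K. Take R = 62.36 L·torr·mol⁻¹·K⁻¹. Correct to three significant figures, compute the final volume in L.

P constant ⇒ V ∝ T: P₂ = P₁; V₂ = V₁·(T₂/T₁) = 0.5873 L.

V₂ ≈ 0.587 L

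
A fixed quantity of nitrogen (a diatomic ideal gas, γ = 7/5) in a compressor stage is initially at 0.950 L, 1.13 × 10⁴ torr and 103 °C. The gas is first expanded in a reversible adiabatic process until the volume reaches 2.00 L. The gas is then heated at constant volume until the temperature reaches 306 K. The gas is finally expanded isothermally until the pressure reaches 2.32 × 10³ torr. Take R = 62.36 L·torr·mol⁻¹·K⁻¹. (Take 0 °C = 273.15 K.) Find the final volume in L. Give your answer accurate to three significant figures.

V₄ ≈ 3.76 L

Convert: T₁ = 376.1 K.
Adiabatic (γ = 7/5), T V^(γ−1) and P V^γ constant: T₂ = T₁·(V₁/V₂)^(γ−1) = 279.3 K; P₂ = P₁·(V₁/V₂)^γ = 3985 torr.
V constant ⇒ P ∝ T: V₃ = V₂; P₃ = P₂·(T₃/T₂) = 4366 torr.
T constant ⇒ Boyle's law P V = const: T₄ = T₃; V₄ = V₃·(P₃/P₄) = 3.764 L.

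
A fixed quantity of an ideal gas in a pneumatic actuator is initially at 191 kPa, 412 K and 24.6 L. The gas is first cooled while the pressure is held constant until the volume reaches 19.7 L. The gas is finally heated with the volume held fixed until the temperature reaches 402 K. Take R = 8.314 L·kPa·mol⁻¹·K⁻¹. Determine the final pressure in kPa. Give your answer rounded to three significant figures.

P₃ ≈ 233 kPa

P constant ⇒ V ∝ T: P₂ = P₁; T₂ = T₁·(V₂/V₁) = 329.9 K.
V constant ⇒ P ∝ T: V₃ = V₂; P₃ = P₂·(T₃/T₂) = 232.7 kPa.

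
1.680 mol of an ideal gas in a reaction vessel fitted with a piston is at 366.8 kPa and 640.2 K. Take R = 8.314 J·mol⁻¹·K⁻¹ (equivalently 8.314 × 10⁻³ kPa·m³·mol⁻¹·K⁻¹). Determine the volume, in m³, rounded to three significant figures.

V ≈ 0.0244 m³

PV = nRT ⇒ V = nRT/P = (1.680 × 8.314 × 10⁻³ × 640.2) / 366.8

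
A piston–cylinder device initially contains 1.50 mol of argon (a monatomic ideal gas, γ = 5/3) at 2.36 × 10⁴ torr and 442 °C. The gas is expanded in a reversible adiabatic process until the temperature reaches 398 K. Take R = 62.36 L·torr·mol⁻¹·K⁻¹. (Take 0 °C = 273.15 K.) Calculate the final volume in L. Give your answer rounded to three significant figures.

V₂ ≈ 6.83 L

Convert: T₁ = 715.1 K.
From PV = nRT: V₁ = nRT₁/P₁ = 2.835 L.
Adiabatic (γ = 5/3), T V^(γ−1) and P V^γ constant: P₂ = P₁·(T₂/T₁)^(γ/(γ−1)) = 5453 torr; V₂ = V₁·(T₁/T₂)^(1/(γ−1)) = 6.827 L.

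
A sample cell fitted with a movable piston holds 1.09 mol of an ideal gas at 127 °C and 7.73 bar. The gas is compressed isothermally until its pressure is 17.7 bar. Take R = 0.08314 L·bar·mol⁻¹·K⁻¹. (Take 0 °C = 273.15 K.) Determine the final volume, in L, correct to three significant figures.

V₂ ≈ 2.05 L

Convert: T₁ = 400.1 K.
From PV = nRT: V₁ = nRT₁/P₁ = 4.691 L.
T constant ⇒ Boyle's law P V = const: T₂ = T₁; V₂ = V₁·(P₁/P₂) = 2.049 L.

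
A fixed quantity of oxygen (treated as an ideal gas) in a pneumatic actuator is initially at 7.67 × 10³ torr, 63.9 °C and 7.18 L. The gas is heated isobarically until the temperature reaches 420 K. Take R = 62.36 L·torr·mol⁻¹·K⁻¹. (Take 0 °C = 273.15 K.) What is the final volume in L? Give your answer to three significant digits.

V₂ ≈ 8.95 L

Convert: T₁ = 337.0 K.
Isobaric, so V/T is constant: P₂ = P₁; V₂ = V₁·(T₂/T₁) = 8.947 L.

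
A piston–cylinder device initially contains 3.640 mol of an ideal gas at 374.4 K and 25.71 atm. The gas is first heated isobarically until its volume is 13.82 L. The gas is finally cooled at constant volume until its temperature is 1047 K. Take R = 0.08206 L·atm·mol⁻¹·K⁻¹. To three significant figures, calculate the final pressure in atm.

From PV = nRT: V₁ = nRT₁/P₁ = 4.350 L.
P constant ⇒ V ∝ T: P₂ = P₁; T₂ = T₁·(V₂/V₁) = 1190 K.
V constant ⇒ P ∝ T: V₃ = V₂; P₃ = P₂·(T₃/T₂) = 22.63 atm.

P₃ ≈ 22.6 atm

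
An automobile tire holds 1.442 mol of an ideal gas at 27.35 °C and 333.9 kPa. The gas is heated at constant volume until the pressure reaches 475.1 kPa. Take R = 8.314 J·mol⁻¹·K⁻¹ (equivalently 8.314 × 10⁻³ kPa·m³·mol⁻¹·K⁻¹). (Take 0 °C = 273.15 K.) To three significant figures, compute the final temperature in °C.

T₂ ≈ 154 °C

Convert: T₁ = 300.5 K.
From PV = nRT: V₁ = nRT₁/P₁ = 0.01079 m³.
V constant ⇒ P ∝ T: V₂ = V₁; T₂ = T₁·(P₂/P₁) = 427.6 K.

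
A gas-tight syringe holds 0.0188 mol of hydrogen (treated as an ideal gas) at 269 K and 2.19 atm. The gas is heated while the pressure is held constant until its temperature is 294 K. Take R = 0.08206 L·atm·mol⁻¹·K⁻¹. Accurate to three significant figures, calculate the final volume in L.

V₂ ≈ 0.207 L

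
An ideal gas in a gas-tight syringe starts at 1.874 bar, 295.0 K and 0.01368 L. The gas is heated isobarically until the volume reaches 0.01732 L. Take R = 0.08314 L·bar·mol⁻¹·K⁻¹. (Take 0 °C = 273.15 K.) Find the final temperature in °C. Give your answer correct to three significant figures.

T₂ ≈ 100 °C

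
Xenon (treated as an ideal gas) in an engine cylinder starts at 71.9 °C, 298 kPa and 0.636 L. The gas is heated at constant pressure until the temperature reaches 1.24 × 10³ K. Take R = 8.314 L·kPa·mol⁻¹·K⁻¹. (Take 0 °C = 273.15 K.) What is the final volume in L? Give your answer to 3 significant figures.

Convert: T₁ = 345.0 K.
P constant ⇒ V ∝ T: P₂ = P₁; V₂ = V₁·(T₂/T₁) = 2.286 L.

V₂ ≈ 2.29 L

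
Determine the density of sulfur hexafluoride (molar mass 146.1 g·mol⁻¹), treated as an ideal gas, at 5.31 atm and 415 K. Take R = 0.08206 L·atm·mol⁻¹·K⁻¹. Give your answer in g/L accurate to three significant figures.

ρ ≈ 22.8 g/L

ρ = PM/(RT) = (5.31 × 146.1) / (0.08206 × 415.0)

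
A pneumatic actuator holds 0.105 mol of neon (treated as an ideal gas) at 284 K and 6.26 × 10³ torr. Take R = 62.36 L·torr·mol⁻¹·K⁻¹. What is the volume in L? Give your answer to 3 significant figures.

V ≈ 0.297 L

PV = nRT ⇒ V = nRT/P = (0.105 × 62.36 × 284) / 6.26e+03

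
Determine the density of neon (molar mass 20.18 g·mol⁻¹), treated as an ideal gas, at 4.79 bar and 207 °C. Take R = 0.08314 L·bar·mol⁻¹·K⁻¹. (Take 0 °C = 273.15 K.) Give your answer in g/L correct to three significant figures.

ρ ≈ 2.42 g/L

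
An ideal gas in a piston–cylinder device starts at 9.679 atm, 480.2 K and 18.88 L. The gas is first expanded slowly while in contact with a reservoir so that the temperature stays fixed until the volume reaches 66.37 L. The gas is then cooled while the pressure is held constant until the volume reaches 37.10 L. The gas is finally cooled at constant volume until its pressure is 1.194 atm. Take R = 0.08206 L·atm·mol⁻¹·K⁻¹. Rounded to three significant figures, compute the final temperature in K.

T₄ ≈ 116 K

T constant ⇒ Boyle's law P V = const: T₂ = T₁; P₂ = P₁·(V₁/V₂) = 2.753 atm.
P constant ⇒ V ∝ T: P₃ = P₂; T₃ = T₂·(V₃/V₂) = 268.4 K.
Isochoric, so P/T is constant: V₄ = V₃; T₄ = T₃·(P₄/P₃) = 116.4 K.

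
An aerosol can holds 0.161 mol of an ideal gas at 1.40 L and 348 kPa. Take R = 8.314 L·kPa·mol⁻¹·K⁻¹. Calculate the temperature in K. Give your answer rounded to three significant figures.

T ≈ 364 K

PV = nRT ⇒ T = PV/(nR) = (348 × 1.40) / (0.161 × 8.314)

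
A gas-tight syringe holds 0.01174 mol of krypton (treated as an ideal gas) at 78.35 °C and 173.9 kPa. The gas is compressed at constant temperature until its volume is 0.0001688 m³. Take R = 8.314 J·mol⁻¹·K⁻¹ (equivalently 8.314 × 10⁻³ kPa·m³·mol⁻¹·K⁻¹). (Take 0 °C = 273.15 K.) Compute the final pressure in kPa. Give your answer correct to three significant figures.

Convert: T₁ = 351.5 K.
From PV = nRT: V₁ = nRT₁/P₁ = 0.0001973 m³.
T constant ⇒ Boyle's law P V = const: T₂ = T₁; P₂ = P₁·(V₁/V₂) = 203.3 kPa.

P₂ ≈ 203 kPa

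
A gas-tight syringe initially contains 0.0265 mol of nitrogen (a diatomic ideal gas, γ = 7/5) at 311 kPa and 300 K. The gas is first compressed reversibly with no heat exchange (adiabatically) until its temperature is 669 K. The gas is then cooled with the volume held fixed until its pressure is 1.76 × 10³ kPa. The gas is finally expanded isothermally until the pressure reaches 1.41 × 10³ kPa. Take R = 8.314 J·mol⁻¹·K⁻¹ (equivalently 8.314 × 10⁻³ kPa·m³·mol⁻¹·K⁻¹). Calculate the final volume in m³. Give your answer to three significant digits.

V₄ ≈ 3.57e-05 m³

From PV = nRT: V₁ = nRT₁/P₁ = 0.0002125 m³.
Reversible adiabatic, γ = 7/5: P₂ = P₁·(T₂/T₁)^(γ/(γ−1)) = 5150 kPa; V₂ = V₁·(T₁/T₂)^(1/(γ−1)) = 2.862e-05 m³.
Isochoric, so P/T is constant: V₃ = V₂; T₃ = T₂·(P₃/P₂) = 228.6 K.
Isothermal, so P V is constant: T₄ = T₃; V₄ = V₃·(P₃/P₄) = 3.572e-05 m³.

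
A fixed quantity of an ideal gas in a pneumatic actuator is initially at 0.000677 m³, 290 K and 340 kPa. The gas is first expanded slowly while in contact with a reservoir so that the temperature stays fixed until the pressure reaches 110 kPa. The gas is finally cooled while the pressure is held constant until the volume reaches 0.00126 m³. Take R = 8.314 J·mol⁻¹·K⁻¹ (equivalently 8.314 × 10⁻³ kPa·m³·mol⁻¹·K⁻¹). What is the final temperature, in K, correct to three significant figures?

Isothermal, so P V is constant: T₂ = T₁; V₂ = V₁·(P₁/P₂) = 0.002093 m³.
Isobaric, so V/T is constant: P₃ = P₂; T₃ = T₂·(V₃/V₂) = 174.6 K.

T₃ ≈ 175 K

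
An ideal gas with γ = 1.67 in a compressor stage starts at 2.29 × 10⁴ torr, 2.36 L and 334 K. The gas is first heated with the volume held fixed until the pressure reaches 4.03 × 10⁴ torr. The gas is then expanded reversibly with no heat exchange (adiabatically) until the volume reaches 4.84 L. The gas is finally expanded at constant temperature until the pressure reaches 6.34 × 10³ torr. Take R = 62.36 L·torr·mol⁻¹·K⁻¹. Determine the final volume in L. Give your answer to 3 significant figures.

V₄ ≈ 9.27 L

Isochoric, so P/T is constant: V₂ = V₁; T₂ = T₁·(P₂/P₁) = 587.8 K.
Reversible adiabatic, γ = 1.67: T₃ = T₂·(V₂/V₃)^(γ−1) = 363.3 K; P₃ = P₂·(V₂/V₃)^γ = 1.214e+04 torr.
Isothermal, so P V is constant: T₄ = T₃; V₄ = V₃·(P₃/P₄) = 9.271 L.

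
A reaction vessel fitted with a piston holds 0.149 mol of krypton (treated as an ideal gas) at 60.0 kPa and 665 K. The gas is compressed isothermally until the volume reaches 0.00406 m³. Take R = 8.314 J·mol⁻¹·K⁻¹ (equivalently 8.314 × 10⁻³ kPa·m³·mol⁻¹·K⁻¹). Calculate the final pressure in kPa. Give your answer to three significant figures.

P₂ ≈ 203 kPa

From PV = nRT: V₁ = nRT₁/P₁ = 0.01373 m³.
Isothermal, so P V is constant: T₂ = T₁; P₂ = P₁·(V₁/V₂) = 202.9 kPa.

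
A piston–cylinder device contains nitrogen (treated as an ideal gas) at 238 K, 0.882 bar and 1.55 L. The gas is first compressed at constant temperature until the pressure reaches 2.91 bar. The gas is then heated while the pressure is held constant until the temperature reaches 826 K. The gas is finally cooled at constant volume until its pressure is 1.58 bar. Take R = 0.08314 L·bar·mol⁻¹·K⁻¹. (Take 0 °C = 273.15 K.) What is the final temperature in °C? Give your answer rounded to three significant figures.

T constant ⇒ Boyle's law P V = const: T₂ = T₁; V₂ = V₁·(P₁/P₂) = 0.4698 L.
P constant ⇒ V ∝ T: P₃ = P₂; V₃ = V₂·(T₃/T₂) = 1.630 L.
Isochoric, so P/T is constant: V₄ = V₃; T₄ = T₃·(P₄/P₃) = 448.5 K.

T₄ ≈ 175 °C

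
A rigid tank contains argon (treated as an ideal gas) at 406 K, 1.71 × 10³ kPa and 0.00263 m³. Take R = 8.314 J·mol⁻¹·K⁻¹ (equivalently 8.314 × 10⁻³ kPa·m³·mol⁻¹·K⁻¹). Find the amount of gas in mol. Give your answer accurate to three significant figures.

n ≈ 1.33 mol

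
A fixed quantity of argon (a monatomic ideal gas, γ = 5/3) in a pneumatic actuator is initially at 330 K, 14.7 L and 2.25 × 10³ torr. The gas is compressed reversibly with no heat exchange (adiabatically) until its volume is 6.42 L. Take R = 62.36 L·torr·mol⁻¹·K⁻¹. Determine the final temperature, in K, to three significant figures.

Adiabatic (γ = 5/3), T V^(γ−1) and P V^γ constant: T₂ = T₁·(V₁/V₂)^(γ−1) = 573.3 K; P₂ = P₁·(V₁/V₂)^γ = 8950 torr.

T₂ ≈ 573 K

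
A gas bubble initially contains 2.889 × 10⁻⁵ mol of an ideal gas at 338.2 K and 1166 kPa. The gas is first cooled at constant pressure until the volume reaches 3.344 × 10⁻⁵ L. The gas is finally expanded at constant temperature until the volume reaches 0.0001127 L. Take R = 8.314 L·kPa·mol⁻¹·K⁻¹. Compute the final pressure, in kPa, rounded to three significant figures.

P₃ ≈ 346 kPa

From PV = nRT: V₁ = nRT₁/P₁ = 6.967e-05 L.
Isobaric, so V/T is constant: P₂ = P₁; T₂ = T₁·(V₂/V₁) = 162.3 K.
Isothermal, so P V is constant: T₃ = T₂; P₃ = P₂·(V₂/V₃) = 346.0 kPa.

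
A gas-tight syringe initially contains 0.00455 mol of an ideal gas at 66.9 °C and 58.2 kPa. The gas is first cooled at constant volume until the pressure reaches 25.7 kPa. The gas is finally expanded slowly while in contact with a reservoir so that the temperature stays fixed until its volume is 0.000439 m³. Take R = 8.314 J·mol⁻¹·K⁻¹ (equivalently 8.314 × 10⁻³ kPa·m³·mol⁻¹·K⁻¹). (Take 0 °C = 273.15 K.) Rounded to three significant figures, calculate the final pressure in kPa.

P₃ ≈ 12.9 kPa

Convert: T₁ = 340.0 K.
From PV = nRT: V₁ = nRT₁/P₁ = 0.0002210 m³.
V constant ⇒ P ∝ T: V₂ = V₁; T₂ = T₁·(P₂/P₁) = 150.2 K.
T constant ⇒ Boyle's law P V = const: T₃ = T₂; P₃ = P₂·(V₂/V₃) = 12.94 kPa.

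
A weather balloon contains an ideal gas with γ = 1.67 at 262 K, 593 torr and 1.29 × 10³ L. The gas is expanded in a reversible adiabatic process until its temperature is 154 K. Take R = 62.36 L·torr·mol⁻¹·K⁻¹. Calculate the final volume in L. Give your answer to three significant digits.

V₂ ≈ 2.85e+03 L

Reversible adiabatic, γ = 1.67: P₂ = P₁·(T₂/T₁)^(γ/(γ−1)) = 157.7 torr; V₂ = V₁·(T₁/T₂)^(1/(γ−1)) = 2851 L.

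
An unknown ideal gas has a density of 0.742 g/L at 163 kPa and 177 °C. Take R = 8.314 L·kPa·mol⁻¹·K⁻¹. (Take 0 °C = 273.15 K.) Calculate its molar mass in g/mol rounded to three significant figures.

ρ = PM/(RT) ⇒ M = ρRT/P = (0.742 × 8.314 × 450.1) / 163

M ≈ 17.0 g/mol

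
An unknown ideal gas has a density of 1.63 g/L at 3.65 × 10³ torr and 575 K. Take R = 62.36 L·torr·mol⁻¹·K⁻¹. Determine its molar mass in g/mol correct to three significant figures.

ρ = PM/(RT) ⇒ M = ρRT/P = (1.63 × 62.36 × 575.0) / 3.65e+03

M ≈ 16.0 g/mol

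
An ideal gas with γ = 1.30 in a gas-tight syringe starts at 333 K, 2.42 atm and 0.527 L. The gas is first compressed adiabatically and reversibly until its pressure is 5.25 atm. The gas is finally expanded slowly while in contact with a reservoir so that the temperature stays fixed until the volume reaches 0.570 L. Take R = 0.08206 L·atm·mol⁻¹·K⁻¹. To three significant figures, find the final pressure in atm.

Reversible adiabatic, γ = 1.30: T₂ = T₁·(P₂/P₁)^((γ−1)/γ) = 398.2 K; V₂ = V₁·(P₁/P₂)^(1/γ) = 0.2905 L.
Isothermal, so P V is constant: T₃ = T₂; P₃ = P₂·(V₂/V₃) = 2.675 atm.

P₃ ≈ 2.68 atm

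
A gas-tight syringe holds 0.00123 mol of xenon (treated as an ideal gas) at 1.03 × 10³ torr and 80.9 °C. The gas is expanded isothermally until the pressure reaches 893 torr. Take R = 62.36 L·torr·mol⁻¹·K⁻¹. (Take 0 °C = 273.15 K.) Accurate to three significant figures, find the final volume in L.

Convert: T₁ = 354.0 K.
From PV = nRT: V₁ = nRT₁/P₁ = 0.02637 L.
Isothermal, so P V is constant: T₂ = T₁; V₂ = V₁·(P₁/P₂) = 0.03041 L.

V₂ ≈ 0.0304 L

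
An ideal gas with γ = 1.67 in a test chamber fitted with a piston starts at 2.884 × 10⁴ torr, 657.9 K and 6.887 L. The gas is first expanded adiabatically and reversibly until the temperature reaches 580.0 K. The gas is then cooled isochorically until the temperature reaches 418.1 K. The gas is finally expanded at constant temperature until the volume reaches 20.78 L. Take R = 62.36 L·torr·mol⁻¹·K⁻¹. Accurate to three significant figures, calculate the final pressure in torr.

Reversible adiabatic, γ = 1.67: P₂ = P₁·(T₂/T₁)^(γ/(γ−1)) = 2.107e+04 torr; V₂ = V₁·(T₁/T₂)^(1/(γ−1)) = 8.312 L.
Isochoric, so P/T is constant: V₃ = V₂; P₃ = P₂·(T₃/T₂) = 1.519e+04 torr.
Isothermal, so P V is constant: T₄ = T₃; P₄ = P₃·(V₃/V₄) = 6074 torr.

P₄ ≈ 6.07e+03 torr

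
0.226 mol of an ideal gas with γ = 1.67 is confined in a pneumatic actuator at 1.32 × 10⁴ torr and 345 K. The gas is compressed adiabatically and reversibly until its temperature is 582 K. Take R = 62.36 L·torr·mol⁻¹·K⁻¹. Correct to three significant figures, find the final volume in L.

V₂ ≈ 0.169 L

From PV = nRT: V₁ = nRT₁/P₁ = 0.3683 L.
Reversible adiabatic, γ = 1.67: P₂ = P₁·(T₂/T₁)^(γ/(γ−1)) = 4.860e+04 torr; V₂ = V₁·(T₁/T₂)^(1/(γ−1)) = 0.1688 L.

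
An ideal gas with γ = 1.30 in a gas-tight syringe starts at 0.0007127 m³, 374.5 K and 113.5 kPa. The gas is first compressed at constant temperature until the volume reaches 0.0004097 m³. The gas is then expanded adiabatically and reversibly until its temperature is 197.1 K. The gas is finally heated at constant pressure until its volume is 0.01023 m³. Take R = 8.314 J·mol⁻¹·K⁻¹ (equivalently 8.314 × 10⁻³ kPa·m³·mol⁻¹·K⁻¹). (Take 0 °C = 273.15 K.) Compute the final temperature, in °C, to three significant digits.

T₄ ≈ 306 °C

T constant ⇒ Boyle's law P V = const: T₂ = T₁; P₂ = P₁·(V₁/V₂) = 197.4 kPa.
Adiabatic (γ = 1.30), T V^(γ−1) and P V^γ constant: P₃ = P₂·(T₃/T₂)^(γ/(γ−1)) = 12.23 kPa; V₃ = V₂·(T₂/T₃)^(1/(γ−1)) = 0.003481 m³.
Isobaric, so V/T is constant: P₄ = P₃; T₄ = T₃·(V₄/V₃) = 579.3 K.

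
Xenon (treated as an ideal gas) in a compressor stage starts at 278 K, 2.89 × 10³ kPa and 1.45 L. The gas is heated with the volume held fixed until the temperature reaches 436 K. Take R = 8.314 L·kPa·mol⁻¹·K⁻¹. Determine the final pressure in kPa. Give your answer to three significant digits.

V constant ⇒ P ∝ T: V₂ = V₁; P₂ = P₁·(T₂/T₁) = 4533 kPa.

P₂ ≈ 4.53e+03 kPa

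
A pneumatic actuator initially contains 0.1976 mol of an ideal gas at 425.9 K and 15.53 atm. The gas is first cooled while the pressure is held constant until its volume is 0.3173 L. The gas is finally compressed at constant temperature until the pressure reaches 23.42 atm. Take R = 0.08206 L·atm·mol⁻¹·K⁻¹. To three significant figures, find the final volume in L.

V₃ ≈ 0.210 L

From PV = nRT: V₁ = nRT₁/P₁ = 0.4447 L.
P constant ⇒ V ∝ T: P₂ = P₁; T₂ = T₁·(V₂/V₁) = 303.9 K.
T constant ⇒ Boyle's law P V = const: T₃ = T₂; V₃ = V₂·(P₂/P₃) = 0.2104 L.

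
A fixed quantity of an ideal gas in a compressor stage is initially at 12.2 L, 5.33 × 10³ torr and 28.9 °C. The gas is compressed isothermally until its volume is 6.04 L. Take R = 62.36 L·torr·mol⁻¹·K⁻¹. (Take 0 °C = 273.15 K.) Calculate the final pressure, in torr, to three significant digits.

Convert: T₁ = 302.0 K.
Isothermal, so P V is constant: T₂ = T₁; P₂ = P₁·(V₁/V₂) = 1.077e+04 torr.

P₂ ≈ 1.08e+04 torr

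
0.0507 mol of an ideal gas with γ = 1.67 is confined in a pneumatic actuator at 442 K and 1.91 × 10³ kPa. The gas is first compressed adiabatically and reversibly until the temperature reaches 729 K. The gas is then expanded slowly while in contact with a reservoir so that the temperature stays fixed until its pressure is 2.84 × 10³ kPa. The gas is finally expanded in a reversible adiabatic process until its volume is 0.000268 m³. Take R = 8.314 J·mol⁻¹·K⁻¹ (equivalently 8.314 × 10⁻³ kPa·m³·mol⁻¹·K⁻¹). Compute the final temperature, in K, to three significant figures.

From PV = nRT: V₁ = nRT₁/P₁ = 9.755e-05 m³.
Reversible adiabatic, γ = 1.67: P₂ = P₁·(T₂/T₁)^(γ/(γ−1)) = 6648 kPa; V₂ = V₁·(T₁/T₂)^(1/(γ−1)) = 4.622e-05 m³.
T constant ⇒ Boyle's law P V = const: T₃ = T₂; V₃ = V₂·(P₂/P₃) = 0.0001082 m³.
Adiabatic (γ = 1.67), T V^(γ−1) and P V^γ constant: T₄ = T₃·(V₃/V₄)^(γ−1) = 397.0 K; P₄ = P₃·(V₃/V₄)^γ = 624.4 kPa.

T₄ ≈ 397 K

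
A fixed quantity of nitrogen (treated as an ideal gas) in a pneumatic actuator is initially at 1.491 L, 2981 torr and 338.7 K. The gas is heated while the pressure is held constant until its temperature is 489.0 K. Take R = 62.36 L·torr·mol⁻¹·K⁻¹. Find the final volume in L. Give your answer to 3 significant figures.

V₂ ≈ 2.15 L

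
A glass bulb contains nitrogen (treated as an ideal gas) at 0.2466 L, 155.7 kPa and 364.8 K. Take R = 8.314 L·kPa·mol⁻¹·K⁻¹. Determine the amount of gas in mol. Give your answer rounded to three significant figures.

PV = nRT ⇒ n = PV/(RT) = (155.7 × 0.2466) / (8.314 × 364.8)

n ≈ 0.0127 mol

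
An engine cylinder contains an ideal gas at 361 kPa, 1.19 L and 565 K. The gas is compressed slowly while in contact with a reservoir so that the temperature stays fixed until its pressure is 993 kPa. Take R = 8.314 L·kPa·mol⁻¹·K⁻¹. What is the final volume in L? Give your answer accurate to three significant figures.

V₂ ≈ 0.433 L

T constant ⇒ Boyle's law P V = const: T₂ = T₁; V₂ = V₁·(P₁/P₂) = 0.4326 L.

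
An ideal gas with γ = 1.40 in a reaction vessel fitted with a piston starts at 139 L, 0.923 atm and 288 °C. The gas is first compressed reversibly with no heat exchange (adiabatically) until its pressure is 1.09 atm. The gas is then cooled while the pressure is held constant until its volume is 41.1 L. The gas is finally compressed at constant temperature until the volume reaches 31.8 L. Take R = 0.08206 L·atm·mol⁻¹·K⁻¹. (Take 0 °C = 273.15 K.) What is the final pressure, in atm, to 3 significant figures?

Convert: T₁ = 561.1 K.
Adiabatic (γ = 1.40), T V^(γ−1) and P V^γ constant: T₂ = T₁·(P₂/P₁)^((γ−1)/γ) = 588.5 K; V₂ = V₁·(P₁/P₂)^(1/γ) = 123.4 L.
P constant ⇒ V ∝ T: P₃ = P₂; T₃ = T₂·(V₃/V₂) = 195.9 K.
T constant ⇒ Boyle's law P V = const: T₄ = T₃; P₄ = P₃·(V₃/V₄) = 1.409 atm.

P₄ ≈ 1.41 atm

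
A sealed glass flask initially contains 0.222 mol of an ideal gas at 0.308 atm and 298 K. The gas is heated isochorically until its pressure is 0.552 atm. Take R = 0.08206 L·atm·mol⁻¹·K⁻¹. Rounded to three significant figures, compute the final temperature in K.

T₂ ≈ 534 K

From PV = nRT: V₁ = nRT₁/P₁ = 17.63 L.
V constant ⇒ P ∝ T: V₂ = V₁; T₂ = T₁·(P₂/P₁) = 534.1 K.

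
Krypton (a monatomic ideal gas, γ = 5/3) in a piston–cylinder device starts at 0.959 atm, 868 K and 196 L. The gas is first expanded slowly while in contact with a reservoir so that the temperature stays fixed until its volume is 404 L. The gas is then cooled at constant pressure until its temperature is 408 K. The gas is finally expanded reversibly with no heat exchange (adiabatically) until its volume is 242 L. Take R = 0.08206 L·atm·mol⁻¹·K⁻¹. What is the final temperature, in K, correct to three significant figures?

T₄ ≈ 347 K

Isothermal, so P V is constant: T₂ = T₁; P₂ = P₁·(V₁/V₂) = 0.4653 atm.
P constant ⇒ V ∝ T: P₃ = P₂; V₃ = V₂·(T₃/T₂) = 189.9 L.
Adiabatic (γ = 5/3), T V^(γ−1) and P V^γ constant: T₄ = T₃·(V₃/V₄)^(γ−1) = 347.1 K; P₄ = P₃·(V₃/V₄)^γ = 0.3106 atm.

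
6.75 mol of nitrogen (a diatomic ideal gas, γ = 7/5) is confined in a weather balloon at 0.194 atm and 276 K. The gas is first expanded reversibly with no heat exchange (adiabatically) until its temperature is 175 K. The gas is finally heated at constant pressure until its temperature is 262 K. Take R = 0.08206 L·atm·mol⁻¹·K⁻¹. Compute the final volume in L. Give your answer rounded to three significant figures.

V₃ ≈ 3.69e+03 L

From PV = nRT: V₁ = nRT₁/P₁ = 788.0 L.
Reversible adiabatic, γ = 7/5: P₂ = P₁·(T₂/T₁)^(γ/(γ−1)) = 0.03938 atm; V₂ = V₁·(T₁/T₂)^(1/(γ−1)) = 2462 L.
P constant ⇒ V ∝ T: P₃ = P₂; V₃ = V₂·(T₃/T₂) = 3685 L.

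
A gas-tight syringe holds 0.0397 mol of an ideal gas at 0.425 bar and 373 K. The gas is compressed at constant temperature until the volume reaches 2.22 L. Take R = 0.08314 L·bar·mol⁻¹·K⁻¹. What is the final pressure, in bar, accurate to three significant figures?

From PV = nRT: V₁ = nRT₁/P₁ = 2.897 L.
Isothermal, so P V is constant: T₂ = T₁; P₂ = P₁·(V₁/V₂) = 0.5546 bar.

P₂ ≈ 0.555 bar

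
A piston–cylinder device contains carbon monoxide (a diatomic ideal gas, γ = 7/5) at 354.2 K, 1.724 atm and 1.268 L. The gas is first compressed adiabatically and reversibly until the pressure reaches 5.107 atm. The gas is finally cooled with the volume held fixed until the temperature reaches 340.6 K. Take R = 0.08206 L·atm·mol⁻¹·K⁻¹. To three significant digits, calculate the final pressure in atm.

Reversible adiabatic, γ = 7/5: T₂ = T₁·(P₂/P₁)^((γ−1)/γ) = 483.1 K; V₂ = V₁·(P₁/P₂)^(1/γ) = 0.5838 L.
V constant ⇒ P ∝ T: V₃ = V₂; P₃ = P₂·(T₃/T₂) = 3.601 atm.

P₃ ≈ 3.60 atm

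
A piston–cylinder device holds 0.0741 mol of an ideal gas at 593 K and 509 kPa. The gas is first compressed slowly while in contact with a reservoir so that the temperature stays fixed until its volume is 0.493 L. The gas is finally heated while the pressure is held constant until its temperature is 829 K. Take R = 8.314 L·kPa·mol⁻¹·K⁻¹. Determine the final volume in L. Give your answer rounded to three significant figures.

V₃ ≈ 0.689 L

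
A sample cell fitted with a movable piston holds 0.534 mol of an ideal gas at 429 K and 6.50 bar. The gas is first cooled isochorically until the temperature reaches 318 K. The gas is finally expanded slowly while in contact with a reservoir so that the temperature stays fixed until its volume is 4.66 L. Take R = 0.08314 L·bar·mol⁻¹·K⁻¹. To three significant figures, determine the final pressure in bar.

From PV = nRT: V₁ = nRT₁/P₁ = 2.930 L.
Isochoric, so P/T is constant: V₂ = V₁; P₂ = P₁·(T₂/T₁) = 4.818 bar.
T constant ⇒ Boyle's law P V = const: T₃ = T₂; P₃ = P₂·(V₂/V₃) = 3.030 bar.

P₃ ≈ 3.03 bar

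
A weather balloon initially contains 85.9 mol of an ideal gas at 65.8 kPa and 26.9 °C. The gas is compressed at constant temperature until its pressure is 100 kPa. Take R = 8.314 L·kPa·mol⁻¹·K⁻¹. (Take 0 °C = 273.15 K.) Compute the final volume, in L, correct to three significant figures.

V₂ ≈ 2.14e+03 L

Convert: T₁ = 300.0 K.
From PV = nRT: V₁ = nRT₁/P₁ = 3257 L.
Isothermal, so P V is constant: T₂ = T₁; V₂ = V₁·(P₁/P₂) = 2143 L.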